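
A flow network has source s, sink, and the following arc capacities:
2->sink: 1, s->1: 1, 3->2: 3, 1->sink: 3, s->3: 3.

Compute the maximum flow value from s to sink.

Augment s->1->sink: bottleneck 1. Total 1.
Augment s->3->2->sink: bottleneck 1. Total 2.
No augmenting path remains in the residual graph.

2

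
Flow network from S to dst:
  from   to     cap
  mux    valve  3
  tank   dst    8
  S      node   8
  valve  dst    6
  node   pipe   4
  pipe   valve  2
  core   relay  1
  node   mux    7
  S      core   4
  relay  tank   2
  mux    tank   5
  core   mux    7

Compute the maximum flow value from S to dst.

11

Augment S->core->relay->tank->dst: bottleneck 1. Total 1.
Augment S->core->mux->tank->dst: bottleneck 3. Total 4.
Augment S->node->mux->tank->dst: bottleneck 2. Total 6.
Augment S->node->mux->valve->dst: bottleneck 3. Total 9.
Augment S->node->pipe->valve->dst: bottleneck 2. Total 11.
No augmenting path remains in the residual graph.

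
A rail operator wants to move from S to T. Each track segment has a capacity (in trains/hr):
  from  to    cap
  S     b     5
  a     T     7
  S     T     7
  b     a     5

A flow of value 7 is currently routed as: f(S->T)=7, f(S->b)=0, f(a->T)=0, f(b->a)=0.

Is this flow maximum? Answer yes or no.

Residual path S->b->a->T has bottleneck 5 > 0.
Pushing 5 along it raises the flow to 12, so the given flow is not maximum.

No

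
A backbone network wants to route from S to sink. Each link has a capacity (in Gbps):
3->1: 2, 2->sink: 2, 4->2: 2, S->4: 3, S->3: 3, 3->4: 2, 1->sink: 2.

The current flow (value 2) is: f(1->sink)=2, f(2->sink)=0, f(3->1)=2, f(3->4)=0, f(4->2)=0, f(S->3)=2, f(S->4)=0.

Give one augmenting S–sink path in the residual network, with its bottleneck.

Residual along S->4->2->sink: S->4: 3, 4->2: 2, 2->sink: 2.
Bottleneck = min = 2.

S->4->2->sink, bottleneck 2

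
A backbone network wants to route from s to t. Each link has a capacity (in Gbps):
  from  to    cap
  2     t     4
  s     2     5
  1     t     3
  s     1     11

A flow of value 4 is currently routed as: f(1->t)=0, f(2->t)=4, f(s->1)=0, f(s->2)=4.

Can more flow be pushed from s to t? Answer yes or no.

Yes

Residual path s->1->t has bottleneck 3 > 0.
Pushing 3 along it raises the flow to 7, so the given flow is not maximum.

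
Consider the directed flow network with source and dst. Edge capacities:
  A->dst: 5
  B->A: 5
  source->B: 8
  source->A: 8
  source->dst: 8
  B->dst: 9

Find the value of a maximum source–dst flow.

Augment source->dst: bottleneck 8. Total 8.
Augment source->B->dst: bottleneck 8. Total 16.
Augment source->A->dst: bottleneck 5. Total 21.
No augmenting path remains in the residual graph.

21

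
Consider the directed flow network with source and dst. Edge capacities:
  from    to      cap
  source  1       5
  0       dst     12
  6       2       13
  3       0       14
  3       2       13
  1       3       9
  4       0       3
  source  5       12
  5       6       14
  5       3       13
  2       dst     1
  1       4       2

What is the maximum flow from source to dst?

13

Augment source→1→4→0→dst: bottleneck 2. Total 2.
Augment source→1→3→0→dst: bottleneck 3. Total 5.
Augment source→5→3→0→dst: bottleneck 7. Total 12.
Augment source→5→3→2→dst: bottleneck 1. Total 13.
No augmenting path remains in the residual graph.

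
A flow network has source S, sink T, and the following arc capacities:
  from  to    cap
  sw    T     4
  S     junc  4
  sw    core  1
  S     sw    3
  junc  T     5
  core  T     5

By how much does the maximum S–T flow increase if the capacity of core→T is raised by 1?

Original max flow = 7.
Edge core→T does not cross the min cut (source side {S}), so extra capacity there cannot help.
New max flow = 7. Increase = 0.

0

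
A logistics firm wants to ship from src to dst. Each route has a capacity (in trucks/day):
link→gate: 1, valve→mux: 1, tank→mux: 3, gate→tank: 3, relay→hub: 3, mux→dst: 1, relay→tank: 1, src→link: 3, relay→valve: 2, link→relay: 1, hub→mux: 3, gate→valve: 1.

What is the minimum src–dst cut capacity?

Max flow = 1 (via 1 augmenting path).
In the residual at optimum, the set reachable from src is {gate, hub, link, mux, relay, src, tank, valve}.
Cut edges: mux→dst (cap 1). Sum = 1.

1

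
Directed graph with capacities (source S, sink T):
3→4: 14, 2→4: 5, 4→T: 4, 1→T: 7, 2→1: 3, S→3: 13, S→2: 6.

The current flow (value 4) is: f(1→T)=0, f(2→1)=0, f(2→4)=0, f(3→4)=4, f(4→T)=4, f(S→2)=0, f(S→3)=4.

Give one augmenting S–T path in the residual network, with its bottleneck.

S→2→1→T, bottleneck 3

Residual along S→2→1→T: S→2: 6, 2→1: 3, 1→T: 7.
Bottleneck = min = 3.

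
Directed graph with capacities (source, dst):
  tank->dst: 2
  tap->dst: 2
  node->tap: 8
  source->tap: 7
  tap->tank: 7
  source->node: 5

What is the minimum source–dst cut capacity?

Max flow = 4 (via 2 augmenting paths).
In the residual at optimum, the set reachable from source is {node, source, tank, tap}.
Cut edges: tap->dst (cap 2), tank->dst (cap 2). Sum = 4.

4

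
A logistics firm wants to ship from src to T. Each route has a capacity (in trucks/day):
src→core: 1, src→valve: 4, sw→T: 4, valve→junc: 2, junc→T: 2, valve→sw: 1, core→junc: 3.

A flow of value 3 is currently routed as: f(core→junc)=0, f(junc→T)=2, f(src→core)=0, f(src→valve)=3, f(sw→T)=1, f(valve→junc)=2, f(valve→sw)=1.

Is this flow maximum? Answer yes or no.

Residual reachable from src: {core, junc, src, valve}; T is not reachable.
Saturated cut: valve→sw, junc→T with total capacity 3 = current flow value. Flow is maximum.

Yes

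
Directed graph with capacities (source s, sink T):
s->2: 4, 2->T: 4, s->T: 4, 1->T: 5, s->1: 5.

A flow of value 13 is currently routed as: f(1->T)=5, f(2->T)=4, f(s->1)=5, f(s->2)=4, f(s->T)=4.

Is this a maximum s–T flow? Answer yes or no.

Yes

Residual reachable from s: {s}; T is not reachable.
Saturated cut: s->2, s->1, s->T with total capacity 13 = current flow value. Flow is maximum.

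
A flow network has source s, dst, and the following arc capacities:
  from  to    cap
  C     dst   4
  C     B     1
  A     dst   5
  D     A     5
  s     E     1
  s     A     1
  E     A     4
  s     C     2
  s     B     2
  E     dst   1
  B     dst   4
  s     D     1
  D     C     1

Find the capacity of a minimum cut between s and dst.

Max flow = 7 (via 5 augmenting paths).
In the residual at optimum, the set reachable from s is {s}.
Cut edges: s→D (cap 1), s→E (cap 1), s→C (cap 2), s→B (cap 2), s→A (cap 1). Sum = 7.

7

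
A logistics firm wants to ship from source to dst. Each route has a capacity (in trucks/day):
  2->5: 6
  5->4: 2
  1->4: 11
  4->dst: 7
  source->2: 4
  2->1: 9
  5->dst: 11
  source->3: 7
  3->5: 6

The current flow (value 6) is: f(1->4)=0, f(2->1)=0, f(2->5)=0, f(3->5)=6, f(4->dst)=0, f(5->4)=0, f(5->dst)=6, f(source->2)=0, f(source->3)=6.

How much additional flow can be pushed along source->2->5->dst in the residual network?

Residual capacities along the path: source->2: 4, 2->5: 6, 5->dst: 5.
Minimum is 4.

4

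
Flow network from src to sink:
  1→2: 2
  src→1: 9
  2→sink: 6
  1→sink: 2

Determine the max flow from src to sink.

Augment src→1→sink: bottleneck 2. Total 2.
Augment src→1→2→sink: bottleneck 2. Total 4.
No augmenting path remains in the residual graph.

4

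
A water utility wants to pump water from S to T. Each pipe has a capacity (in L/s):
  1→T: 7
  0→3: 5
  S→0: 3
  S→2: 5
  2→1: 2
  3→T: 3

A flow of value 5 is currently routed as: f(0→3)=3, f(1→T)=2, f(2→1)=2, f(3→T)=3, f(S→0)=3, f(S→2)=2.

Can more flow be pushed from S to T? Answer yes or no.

Residual reachable from S: {2, S}; T is not reachable.
Saturated cut: 2→1, S→0 with total capacity 5 = current flow value. Flow is maximum.

No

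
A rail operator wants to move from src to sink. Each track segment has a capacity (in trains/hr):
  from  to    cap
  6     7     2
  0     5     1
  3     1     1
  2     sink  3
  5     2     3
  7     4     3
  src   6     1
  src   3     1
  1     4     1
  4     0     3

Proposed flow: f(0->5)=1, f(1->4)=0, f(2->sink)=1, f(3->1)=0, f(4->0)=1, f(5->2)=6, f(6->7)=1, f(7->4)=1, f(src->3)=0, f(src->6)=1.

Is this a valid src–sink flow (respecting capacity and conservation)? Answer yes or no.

Capacity violated on 5->2: flow 6 > capacity 3.

No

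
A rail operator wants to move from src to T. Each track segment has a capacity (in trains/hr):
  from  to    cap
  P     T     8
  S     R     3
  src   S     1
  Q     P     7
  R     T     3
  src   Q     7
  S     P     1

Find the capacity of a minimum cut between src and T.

Max flow = 8 (via 2 augmenting paths).
In the residual at optimum, the set reachable from src is {src}.
Cut edges: src->S (cap 1), src->Q (cap 7). Sum = 8.

8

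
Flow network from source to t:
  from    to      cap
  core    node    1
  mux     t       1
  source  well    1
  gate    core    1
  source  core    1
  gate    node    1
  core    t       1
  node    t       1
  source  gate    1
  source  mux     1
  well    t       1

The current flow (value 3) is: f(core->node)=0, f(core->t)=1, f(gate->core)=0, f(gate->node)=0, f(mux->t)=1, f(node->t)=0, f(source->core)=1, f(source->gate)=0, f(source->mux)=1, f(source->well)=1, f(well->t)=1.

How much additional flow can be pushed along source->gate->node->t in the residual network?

Residual capacities along the path: source->gate: 1, gate->node: 1, node->t: 1.
Minimum is 1.

1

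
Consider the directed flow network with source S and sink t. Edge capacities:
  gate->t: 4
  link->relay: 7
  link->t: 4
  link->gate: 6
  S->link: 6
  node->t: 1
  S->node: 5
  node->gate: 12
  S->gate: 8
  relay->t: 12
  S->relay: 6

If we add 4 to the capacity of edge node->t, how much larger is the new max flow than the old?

4

Original max flow = 17.
After raising cap(node->t), augmenting paths through that edge carry 4 more units.
New max flow = 21. Increase = 4.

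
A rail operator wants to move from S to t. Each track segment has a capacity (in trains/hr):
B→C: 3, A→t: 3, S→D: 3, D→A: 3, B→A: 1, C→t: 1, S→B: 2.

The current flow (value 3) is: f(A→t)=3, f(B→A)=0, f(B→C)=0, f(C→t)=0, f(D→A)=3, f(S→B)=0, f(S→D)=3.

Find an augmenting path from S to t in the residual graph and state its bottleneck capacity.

Residual along S→B→C→t: S→B: 2, B→C: 3, C→t: 1.
Bottleneck = min = 1.

S→B→C→t, bottleneck 1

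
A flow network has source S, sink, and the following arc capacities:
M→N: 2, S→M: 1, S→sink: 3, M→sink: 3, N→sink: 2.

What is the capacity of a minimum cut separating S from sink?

Max flow = 4 (via 2 augmenting paths).
In the residual at optimum, the set reachable from S is {S}.
Cut edges: S→M (cap 1), S→sink (cap 3). Sum = 4.

4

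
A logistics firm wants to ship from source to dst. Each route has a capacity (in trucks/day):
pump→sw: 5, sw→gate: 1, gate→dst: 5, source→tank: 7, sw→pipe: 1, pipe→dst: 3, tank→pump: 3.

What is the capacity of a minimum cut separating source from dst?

2

Max flow = 2 (via 2 augmenting paths).
In the residual at optimum, the set reachable from source is {pump, source, sw, tank}.
Cut edges: sw→gate (cap 1), sw→pipe (cap 1). Sum = 2.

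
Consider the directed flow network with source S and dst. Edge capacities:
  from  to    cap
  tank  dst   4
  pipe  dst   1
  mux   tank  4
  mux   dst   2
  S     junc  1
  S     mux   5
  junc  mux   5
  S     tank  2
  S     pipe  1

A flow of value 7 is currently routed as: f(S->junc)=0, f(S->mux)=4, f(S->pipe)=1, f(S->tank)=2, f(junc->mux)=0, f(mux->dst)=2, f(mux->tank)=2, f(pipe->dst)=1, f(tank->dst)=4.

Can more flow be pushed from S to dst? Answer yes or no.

Residual reachable from S: {S, junc, mux, tank}; dst is not reachable.
Saturated cut: S->pipe, mux->dst, tank->dst with total capacity 7 = current flow value. Flow is maximum.

No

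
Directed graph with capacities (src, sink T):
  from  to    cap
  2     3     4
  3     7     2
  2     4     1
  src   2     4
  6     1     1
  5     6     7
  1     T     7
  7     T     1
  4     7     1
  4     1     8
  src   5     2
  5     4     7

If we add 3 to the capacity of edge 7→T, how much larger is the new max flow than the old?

1

Original max flow = 4.
After raising cap(7→T), augmenting paths through that edge carry 1 more unit.
New max flow = 5. Increase = 1.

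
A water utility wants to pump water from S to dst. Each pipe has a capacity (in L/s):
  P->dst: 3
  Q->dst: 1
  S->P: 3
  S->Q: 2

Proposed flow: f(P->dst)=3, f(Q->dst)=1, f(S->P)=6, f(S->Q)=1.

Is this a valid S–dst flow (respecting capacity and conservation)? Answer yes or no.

No

Capacity violated on S->P: flow 6 > capacity 3.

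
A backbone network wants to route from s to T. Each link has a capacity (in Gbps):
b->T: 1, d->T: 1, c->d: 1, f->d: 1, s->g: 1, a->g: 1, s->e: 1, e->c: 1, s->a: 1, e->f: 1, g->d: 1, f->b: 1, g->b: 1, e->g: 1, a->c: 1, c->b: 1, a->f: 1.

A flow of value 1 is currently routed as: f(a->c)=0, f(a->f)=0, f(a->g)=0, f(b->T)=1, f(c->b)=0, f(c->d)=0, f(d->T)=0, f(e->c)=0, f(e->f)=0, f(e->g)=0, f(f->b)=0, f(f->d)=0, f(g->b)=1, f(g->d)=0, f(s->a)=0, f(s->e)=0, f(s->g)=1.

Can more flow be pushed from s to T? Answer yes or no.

Yes

Residual path s->a->f->d->T has bottleneck 1 > 0.
Pushing 1 along it raises the flow to 2, so the given flow is not maximum.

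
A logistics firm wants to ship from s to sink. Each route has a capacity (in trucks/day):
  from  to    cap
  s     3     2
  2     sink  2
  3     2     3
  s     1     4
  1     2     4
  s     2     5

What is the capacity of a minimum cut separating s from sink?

2

Max flow = 2 (via 1 augmenting path).
In the residual at optimum, the set reachable from s is {1, 2, 3, s}.
Cut edges: 2→sink (cap 2). Sum = 2.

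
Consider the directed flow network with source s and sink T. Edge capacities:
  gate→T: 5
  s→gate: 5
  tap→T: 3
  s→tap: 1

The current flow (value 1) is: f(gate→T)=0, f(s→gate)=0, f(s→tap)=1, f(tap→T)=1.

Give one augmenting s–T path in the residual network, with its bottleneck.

s→gate→T, bottleneck 5

Residual along s→gate→T: s→gate: 5, gate→T: 5.
Bottleneck = min = 5.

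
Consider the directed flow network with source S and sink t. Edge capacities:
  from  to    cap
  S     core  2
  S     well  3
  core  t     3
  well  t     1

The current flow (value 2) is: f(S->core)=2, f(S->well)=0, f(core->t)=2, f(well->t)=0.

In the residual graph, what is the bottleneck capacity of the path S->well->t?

Residual capacities along the path: S->well: 3, well->t: 1.
Minimum is 1.

1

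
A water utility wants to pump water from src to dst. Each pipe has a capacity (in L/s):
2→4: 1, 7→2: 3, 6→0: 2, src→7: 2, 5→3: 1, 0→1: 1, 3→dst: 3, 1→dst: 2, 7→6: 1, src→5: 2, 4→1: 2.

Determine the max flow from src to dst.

Augment src→5→3→dst: bottleneck 1. Total 1.
Augment src→7→6→0→1→dst: bottleneck 1. Total 2.
Augment src→7→2→4→1→dst: bottleneck 1. Total 3.
No augmenting path remains in the residual graph.

3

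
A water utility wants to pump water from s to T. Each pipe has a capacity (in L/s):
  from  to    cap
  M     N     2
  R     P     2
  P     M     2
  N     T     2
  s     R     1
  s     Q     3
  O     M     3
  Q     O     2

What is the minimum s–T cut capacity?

Max flow = 2 (via 2 augmenting paths).
In the residual at optimum, the set reachable from s is {M, O, P, Q, R, s}.
Cut edges: M->N (cap 2). Sum = 2.

2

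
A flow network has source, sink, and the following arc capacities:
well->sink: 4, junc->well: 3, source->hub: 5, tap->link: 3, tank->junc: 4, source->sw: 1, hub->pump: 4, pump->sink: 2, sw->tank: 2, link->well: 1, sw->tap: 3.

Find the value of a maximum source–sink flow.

3

Augment source->hub->pump->sink: bottleneck 2. Total 2.
Augment source->sw->tank->junc->well->sink: bottleneck 1. Total 3.
No augmenting path remains in the residual graph.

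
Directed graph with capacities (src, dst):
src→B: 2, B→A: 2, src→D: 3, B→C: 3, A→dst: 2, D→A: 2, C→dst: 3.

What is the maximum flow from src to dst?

Augment src→D→A→dst: bottleneck 2. Total 2.
Augment src→B→C→dst: bottleneck 2. Total 4.
No augmenting path remains in the residual graph.

4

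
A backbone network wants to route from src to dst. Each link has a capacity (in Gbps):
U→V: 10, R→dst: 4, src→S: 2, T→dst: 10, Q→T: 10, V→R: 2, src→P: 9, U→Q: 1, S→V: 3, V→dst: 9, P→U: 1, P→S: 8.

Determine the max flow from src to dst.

4

Augment src→S→V→dst: bottleneck 2. Total 2.
Augment src→P→S→V→dst: bottleneck 1. Total 3.
Augment src→P→U→V→dst: bottleneck 1. Total 4.
No augmenting path remains in the residual graph.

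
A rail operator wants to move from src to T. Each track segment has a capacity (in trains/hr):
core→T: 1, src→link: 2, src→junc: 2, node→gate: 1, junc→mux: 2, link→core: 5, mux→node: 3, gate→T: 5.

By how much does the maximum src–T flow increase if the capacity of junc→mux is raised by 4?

0

Original max flow = 2.
Edge junc→mux does not cross the min cut (source side {core, junc, link, mux, node, src}), so extra capacity there cannot help.
New max flow = 2. Increase = 0.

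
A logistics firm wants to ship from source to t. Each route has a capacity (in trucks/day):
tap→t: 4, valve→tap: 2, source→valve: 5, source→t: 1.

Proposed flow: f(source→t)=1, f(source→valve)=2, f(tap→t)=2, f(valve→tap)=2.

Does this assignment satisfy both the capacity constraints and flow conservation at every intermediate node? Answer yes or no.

Every edge has 0 ≤ f(e) ≤ cap(e).
At each intermediate node, inflow equals outflow.

Yes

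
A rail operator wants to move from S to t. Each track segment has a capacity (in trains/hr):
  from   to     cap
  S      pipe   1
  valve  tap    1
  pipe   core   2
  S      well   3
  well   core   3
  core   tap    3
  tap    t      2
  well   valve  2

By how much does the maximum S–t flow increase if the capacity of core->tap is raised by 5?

0

Original max flow = 2.
Edge core->tap does not cross the min cut (source side {S, core, pipe, tap, valve, well}), so extra capacity there cannot help.
New max flow = 2. Increase = 0.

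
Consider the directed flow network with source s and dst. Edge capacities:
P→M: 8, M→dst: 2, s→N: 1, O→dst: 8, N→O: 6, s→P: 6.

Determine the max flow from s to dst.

Augment s→P→M→dst: bottleneck 2. Total 2.
Augment s→N→O→dst: bottleneck 1. Total 3.
No augmenting path remains in the residual graph.

3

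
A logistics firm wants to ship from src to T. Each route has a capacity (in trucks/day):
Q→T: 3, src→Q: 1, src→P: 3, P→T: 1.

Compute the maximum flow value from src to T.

Augment src→Q→T: bottleneck 1. Total 1.
Augment src→P→T: bottleneck 1. Total 2.
No augmenting path remains in the residual graph.

2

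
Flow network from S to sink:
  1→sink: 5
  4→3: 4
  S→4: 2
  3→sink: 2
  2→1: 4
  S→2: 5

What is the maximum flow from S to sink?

6

Augment S→2→1→sink: bottleneck 4. Total 4.
Augment S→4→3→sink: bottleneck 2. Total 6.
No augmenting path remains in the residual graph.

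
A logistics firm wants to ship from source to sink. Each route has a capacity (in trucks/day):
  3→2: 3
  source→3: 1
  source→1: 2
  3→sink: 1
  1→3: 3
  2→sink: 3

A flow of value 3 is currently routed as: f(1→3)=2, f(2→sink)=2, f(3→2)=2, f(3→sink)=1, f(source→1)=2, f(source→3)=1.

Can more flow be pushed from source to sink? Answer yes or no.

Residual reachable from source: {source}; sink is not reachable.
Saturated cut: source→1, source→3 with total capacity 3 = current flow value. Flow is maximum.

No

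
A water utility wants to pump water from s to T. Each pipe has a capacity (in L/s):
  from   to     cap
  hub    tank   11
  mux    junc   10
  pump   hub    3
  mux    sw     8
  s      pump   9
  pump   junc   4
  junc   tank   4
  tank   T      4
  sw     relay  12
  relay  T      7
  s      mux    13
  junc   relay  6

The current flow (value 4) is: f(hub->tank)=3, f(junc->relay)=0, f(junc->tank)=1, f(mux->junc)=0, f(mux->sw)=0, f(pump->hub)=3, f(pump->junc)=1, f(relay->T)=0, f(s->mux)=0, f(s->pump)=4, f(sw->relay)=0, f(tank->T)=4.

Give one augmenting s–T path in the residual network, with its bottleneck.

Residual along s->pump->junc->relay->T: s->pump: 5, pump->junc: 3, junc->relay: 6, relay->T: 7.
Bottleneck = min = 3.

s->pump->junc->relay->T, bottleneck 3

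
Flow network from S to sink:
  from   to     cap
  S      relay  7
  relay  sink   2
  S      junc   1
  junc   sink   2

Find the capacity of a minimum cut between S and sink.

3

Max flow = 3 (via 2 augmenting paths).
In the residual at optimum, the set reachable from S is {S, relay}.
Cut edges: S→junc (cap 1), relay→sink (cap 2). Sum = 3.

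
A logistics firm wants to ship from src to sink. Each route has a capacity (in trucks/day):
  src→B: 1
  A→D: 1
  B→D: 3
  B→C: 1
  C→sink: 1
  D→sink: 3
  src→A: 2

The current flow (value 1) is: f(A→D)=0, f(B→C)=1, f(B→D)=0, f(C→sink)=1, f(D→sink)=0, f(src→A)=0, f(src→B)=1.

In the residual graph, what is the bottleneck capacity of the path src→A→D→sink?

Residual capacities along the path: src→A: 2, A→D: 1, D→sink: 3.
Minimum is 1.

1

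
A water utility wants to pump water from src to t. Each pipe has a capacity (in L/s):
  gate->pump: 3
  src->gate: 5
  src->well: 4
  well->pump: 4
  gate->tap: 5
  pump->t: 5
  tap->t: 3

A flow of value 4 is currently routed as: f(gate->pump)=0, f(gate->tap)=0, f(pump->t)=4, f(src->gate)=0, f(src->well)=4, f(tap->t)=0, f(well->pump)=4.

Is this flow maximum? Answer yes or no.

No

Residual path src->gate->pump->t has bottleneck 1 > 0.
Pushing 1 along it raises the flow to 5, so the given flow is not maximum.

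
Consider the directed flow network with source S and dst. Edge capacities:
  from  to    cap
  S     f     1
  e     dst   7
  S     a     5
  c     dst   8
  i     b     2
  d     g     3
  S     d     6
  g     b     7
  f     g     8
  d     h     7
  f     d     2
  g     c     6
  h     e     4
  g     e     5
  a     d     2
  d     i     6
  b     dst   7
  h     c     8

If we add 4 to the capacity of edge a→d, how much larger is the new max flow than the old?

3

Original max flow = 9.
After raising cap(a→d), augmenting paths through that edge carry 3 more units.
New max flow = 12. Increase = 3.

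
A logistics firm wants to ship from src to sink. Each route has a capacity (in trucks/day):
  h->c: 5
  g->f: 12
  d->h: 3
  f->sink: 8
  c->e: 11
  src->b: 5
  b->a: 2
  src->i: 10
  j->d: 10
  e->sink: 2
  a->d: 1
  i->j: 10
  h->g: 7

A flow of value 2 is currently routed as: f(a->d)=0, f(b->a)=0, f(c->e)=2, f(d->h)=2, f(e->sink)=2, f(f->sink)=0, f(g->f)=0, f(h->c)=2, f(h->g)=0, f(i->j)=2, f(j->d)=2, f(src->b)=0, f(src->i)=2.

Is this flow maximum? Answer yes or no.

No

Residual path src->i->j->d->h->g->f->sink has bottleneck 1 > 0.
Pushing 1 along it raises the flow to 3, so the given flow is not maximum.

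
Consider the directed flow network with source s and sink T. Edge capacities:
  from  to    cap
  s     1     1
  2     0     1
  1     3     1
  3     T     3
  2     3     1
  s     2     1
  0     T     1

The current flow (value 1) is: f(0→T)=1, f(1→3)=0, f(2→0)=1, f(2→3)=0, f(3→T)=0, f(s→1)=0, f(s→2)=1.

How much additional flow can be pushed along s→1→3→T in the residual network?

Residual capacities along the path: s→1: 1, 1→3: 1, 3→T: 3.
Minimum is 1.

1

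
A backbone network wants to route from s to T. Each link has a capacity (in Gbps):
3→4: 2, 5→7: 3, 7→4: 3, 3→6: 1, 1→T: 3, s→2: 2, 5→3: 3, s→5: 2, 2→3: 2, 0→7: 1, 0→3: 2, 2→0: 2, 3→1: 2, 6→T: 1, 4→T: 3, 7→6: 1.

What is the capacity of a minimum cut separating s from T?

Max flow = 4 (via 4 augmenting paths).
In the residual at optimum, the set reachable from s is {s}.
Cut edges: s→2 (cap 2), s→5 (cap 2). Sum = 4.

4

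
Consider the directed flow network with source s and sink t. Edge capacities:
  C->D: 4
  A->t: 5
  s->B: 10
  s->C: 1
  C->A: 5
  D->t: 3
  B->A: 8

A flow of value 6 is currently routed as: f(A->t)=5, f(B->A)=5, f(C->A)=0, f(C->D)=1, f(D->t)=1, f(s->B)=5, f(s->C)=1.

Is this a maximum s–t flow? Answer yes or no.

Yes

Residual reachable from s: {A, B, s}; t is not reachable.
Saturated cut: s->C, A->t with total capacity 6 = current flow value. Flow is maximum.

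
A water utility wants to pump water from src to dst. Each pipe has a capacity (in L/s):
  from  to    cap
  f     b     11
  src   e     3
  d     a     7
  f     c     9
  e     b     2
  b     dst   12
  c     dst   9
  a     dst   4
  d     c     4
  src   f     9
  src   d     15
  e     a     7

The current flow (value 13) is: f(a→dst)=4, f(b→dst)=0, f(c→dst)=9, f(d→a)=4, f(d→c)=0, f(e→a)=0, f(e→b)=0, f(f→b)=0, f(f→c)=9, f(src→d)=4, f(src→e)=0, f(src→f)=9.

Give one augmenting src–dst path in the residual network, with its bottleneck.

Residual along src→e→b→dst: src→e: 3, e→b: 2, b→dst: 12.
Bottleneck = min = 2.

src→e→b→dst, bottleneck 2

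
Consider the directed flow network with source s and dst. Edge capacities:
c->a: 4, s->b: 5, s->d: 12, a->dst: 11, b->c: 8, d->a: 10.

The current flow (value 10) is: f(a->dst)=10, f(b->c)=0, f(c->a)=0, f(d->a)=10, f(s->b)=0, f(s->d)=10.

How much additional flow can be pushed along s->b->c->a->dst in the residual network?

1

Residual capacities along the path: s->b: 5, b->c: 8, c->a: 4, a->dst: 1.
Minimum is 1.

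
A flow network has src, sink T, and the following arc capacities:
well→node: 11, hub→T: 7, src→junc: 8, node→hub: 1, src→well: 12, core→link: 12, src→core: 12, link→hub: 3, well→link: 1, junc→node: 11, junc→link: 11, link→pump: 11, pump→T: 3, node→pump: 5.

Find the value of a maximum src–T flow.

7

Augment src→well→node→pump→T: bottleneck 3. Total 3.
Augment src→well→node→hub→T: bottleneck 1. Total 4.
Augment src→well→link→hub→T: bottleneck 1. Total 5.
Augment src→junc→link→hub→T: bottleneck 2. Total 7.
No augmenting path remains in the residual graph.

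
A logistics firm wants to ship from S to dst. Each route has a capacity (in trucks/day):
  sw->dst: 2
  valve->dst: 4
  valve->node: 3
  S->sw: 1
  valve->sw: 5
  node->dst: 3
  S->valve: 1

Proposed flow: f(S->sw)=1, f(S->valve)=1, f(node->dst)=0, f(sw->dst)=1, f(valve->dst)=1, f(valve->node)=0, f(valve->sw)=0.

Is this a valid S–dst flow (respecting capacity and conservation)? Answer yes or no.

Every edge has 0 ≤ f(e) ≤ cap(e).
At each intermediate node, inflow equals outflow.

Yes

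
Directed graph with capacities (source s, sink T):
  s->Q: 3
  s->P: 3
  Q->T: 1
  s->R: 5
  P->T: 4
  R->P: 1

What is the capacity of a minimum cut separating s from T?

5

Max flow = 5 (via 3 augmenting paths).
In the residual at optimum, the set reachable from s is {Q, R, s}.
Cut edges: s->P (cap 3), Q->T (cap 1), R->P (cap 1). Sum = 5.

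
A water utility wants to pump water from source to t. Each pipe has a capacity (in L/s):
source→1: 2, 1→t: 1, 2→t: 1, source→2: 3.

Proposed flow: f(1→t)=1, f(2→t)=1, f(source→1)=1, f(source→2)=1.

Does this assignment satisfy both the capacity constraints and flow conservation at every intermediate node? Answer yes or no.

Every edge has 0 ≤ f(e) ≤ cap(e).
At each intermediate node, inflow equals outflow.

Yes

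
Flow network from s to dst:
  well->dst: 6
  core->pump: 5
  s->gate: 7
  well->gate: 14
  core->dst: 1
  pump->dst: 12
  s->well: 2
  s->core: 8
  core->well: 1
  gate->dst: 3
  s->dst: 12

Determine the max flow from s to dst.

Augment s->dst: bottleneck 12. Total 12.
Augment s->core->dst: bottleneck 1. Total 13.
Augment s->well->dst: bottleneck 2. Total 15.
Augment s->gate->dst: bottleneck 3. Total 18.
Augment s->core->well->dst: bottleneck 1. Total 19.
Augment s->core->pump->dst: bottleneck 5. Total 24.
No augmenting path remains in the residual graph.

24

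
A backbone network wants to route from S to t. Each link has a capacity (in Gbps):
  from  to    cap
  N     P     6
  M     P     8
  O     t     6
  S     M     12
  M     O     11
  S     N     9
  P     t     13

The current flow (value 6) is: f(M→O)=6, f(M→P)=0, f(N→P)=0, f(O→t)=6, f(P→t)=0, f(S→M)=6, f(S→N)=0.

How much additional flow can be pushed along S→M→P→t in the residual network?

Residual capacities along the path: S→M: 6, M→P: 8, P→t: 13.
Minimum is 6.

6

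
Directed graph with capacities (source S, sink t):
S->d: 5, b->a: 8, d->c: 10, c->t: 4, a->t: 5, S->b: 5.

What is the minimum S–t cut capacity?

Max flow = 9 (via 2 augmenting paths).
In the residual at optimum, the set reachable from S is {S, c, d}.
Cut edges: S->b (cap 5), c->t (cap 4). Sum = 9.

9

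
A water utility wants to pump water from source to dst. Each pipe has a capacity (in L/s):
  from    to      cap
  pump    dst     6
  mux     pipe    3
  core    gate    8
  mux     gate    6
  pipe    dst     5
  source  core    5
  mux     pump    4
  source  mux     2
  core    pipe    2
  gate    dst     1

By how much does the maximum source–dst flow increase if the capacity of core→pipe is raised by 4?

Original max flow = 5.
After raising cap(core→pipe), augmenting paths through that edge carry 2 more units.
New max flow = 7. Increase = 2.

2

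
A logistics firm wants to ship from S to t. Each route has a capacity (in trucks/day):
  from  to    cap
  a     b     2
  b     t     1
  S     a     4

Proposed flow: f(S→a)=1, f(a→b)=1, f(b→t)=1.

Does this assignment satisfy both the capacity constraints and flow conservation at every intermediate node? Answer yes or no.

Yes

Every edge has 0 ≤ f(e) ≤ cap(e).
At each intermediate node, inflow equals outflow.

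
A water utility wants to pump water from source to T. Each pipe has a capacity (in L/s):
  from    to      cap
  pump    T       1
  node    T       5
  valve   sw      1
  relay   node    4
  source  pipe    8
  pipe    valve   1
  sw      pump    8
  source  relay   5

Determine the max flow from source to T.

Augment source→relay→node→T: bottleneck 4. Total 4.
Augment source→pipe→valve→sw→pump→T: bottleneck 1. Total 5.
No augmenting path remains in the residual graph.

5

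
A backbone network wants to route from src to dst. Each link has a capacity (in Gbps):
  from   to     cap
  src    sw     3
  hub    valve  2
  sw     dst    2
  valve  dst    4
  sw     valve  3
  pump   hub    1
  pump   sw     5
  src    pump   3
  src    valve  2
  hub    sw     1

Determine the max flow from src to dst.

Augment src→sw→dst: bottleneck 2. Total 2.
Augment src→valve→dst: bottleneck 2. Total 4.
Augment src→sw→valve→dst: bottleneck 1. Total 5.
Augment src→pump→hub→valve→dst: bottleneck 1. Total 6.
No augmenting path remains in the residual graph.

6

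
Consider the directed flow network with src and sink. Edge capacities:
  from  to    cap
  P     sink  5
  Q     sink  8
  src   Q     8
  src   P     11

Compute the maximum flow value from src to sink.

Augment src->Q->sink: bottleneck 8. Total 8.
Augment src->P->sink: bottleneck 5. Total 13.
No augmenting path remains in the residual graph.

13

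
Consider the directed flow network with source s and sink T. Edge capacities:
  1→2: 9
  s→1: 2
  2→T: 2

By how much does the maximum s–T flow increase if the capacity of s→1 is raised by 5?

0

Original max flow = 2.
Even with extra capacity on s→1, another cut of capacity 2 remains binding.
New max flow = 2. Increase = 0.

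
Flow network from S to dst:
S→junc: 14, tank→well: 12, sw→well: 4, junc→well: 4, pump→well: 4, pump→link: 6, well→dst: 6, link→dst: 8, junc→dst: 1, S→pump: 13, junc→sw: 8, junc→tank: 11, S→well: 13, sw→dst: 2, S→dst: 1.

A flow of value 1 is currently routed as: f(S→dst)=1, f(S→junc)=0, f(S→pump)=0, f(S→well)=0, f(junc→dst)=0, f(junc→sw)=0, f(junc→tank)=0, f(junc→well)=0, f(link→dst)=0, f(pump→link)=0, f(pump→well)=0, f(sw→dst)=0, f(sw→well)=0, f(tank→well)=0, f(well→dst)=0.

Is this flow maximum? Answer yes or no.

Residual path S→junc→dst has bottleneck 1 > 0.
Pushing 1 along it raises the flow to 2, so the given flow is not maximum.

No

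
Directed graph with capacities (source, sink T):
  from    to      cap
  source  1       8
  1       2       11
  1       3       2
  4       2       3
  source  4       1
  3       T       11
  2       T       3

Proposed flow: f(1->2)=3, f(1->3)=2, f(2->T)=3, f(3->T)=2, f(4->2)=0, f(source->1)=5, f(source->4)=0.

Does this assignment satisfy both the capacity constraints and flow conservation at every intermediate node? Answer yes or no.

Yes

Every edge has 0 ≤ f(e) ≤ cap(e).
At each intermediate node, inflow equals outflow.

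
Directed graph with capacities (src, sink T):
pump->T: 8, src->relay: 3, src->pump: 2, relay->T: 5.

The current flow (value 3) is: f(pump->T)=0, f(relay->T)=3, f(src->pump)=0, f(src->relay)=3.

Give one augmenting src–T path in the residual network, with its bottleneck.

Residual along src->pump->T: src->pump: 2, pump->T: 8.
Bottleneck = min = 2.

src->pump->T, bottleneck 2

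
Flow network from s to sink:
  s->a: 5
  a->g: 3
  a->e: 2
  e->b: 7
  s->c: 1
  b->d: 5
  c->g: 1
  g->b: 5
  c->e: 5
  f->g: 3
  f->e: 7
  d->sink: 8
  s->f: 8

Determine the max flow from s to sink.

5

Augment s->f->g->b->d->sink: bottleneck 3. Total 3.
Augment s->f->e->b->d->sink: bottleneck 2. Total 5.
No augmenting path remains in the residual graph.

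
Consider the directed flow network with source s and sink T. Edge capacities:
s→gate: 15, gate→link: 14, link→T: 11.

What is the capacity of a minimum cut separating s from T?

11

Max flow = 11 (via 1 augmenting path).
In the residual at optimum, the set reachable from s is {gate, link, s}.
Cut edges: link→T (cap 11). Sum = 11.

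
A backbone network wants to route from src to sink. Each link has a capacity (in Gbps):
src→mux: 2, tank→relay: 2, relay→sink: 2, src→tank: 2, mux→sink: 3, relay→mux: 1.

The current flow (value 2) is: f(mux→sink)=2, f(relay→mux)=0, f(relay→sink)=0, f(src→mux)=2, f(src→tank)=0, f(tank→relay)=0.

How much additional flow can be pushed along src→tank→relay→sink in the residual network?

2

Residual capacities along the path: src→tank: 2, tank→relay: 2, relay→sink: 2.
Minimum is 2.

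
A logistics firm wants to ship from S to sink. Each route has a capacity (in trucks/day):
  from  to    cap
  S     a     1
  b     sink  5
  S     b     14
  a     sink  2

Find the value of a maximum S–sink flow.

6

Augment S->a->sink: bottleneck 1. Total 1.
Augment S->b->sink: bottleneck 5. Total 6.
No augmenting path remains in the residual graph.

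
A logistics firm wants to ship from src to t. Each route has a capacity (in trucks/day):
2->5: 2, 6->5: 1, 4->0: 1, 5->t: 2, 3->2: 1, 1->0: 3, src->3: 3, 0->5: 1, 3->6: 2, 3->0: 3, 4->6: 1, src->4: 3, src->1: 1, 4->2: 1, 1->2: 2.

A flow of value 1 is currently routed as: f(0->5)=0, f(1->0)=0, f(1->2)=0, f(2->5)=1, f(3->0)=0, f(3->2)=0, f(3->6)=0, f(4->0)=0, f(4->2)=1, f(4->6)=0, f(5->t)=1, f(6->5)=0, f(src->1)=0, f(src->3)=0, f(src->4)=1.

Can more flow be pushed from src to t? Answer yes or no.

Yes

Residual path src->4->0->5->t has bottleneck 1 > 0.
Pushing 1 along it raises the flow to 2, so the given flow is not maximum.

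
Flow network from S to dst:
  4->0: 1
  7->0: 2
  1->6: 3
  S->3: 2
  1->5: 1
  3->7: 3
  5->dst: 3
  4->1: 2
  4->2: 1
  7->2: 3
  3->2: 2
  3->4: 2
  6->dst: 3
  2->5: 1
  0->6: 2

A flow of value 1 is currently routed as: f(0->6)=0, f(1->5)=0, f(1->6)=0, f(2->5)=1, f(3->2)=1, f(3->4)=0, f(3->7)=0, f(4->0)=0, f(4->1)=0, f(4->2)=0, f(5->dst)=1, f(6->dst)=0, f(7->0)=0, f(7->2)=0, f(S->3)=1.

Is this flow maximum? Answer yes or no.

No

Residual path S->3->7->0->6->dst has bottleneck 1 > 0.
Pushing 1 along it raises the flow to 2, so the given flow is not maximum.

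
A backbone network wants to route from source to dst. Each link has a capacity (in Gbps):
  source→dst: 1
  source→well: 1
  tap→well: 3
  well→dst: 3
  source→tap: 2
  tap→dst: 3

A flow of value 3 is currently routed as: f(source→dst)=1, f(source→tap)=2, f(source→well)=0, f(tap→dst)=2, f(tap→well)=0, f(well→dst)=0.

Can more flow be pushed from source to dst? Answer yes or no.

Yes

Residual path source→well→dst has bottleneck 1 > 0.
Pushing 1 along it raises the flow to 4, so the given flow is not maximum.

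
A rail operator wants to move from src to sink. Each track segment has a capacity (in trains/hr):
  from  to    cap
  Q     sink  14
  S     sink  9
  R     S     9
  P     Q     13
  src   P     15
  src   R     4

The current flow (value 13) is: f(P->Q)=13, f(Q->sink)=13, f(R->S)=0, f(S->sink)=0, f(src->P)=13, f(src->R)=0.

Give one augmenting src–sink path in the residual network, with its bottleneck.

src->R->S->sink, bottleneck 4

Residual along src->R->S->sink: src->R: 4, R->S: 9, S->sink: 9.
Bottleneck = min = 4.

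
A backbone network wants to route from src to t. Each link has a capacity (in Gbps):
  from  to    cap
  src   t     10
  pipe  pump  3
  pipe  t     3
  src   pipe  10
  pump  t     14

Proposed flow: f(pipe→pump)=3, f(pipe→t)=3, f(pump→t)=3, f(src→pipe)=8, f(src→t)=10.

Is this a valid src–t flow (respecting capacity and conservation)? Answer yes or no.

No

Conservation fails at pipe: inflow 8 ≠ outflow 6.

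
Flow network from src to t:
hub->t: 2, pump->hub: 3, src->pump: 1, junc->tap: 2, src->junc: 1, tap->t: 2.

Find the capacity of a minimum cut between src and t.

Max flow = 2 (via 2 augmenting paths).
In the residual at optimum, the set reachable from src is {src}.
Cut edges: src->junc (cap 1), src->pump (cap 1). Sum = 2.

2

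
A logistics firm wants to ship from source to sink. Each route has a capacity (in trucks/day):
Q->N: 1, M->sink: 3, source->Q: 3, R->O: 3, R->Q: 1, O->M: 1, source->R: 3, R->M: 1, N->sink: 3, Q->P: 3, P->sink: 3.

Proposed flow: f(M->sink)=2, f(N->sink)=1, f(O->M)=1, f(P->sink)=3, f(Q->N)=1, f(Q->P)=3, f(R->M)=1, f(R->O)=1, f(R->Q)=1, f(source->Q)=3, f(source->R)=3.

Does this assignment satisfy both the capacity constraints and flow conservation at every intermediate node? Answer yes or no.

Yes

Every edge has 0 ≤ f(e) ≤ cap(e).
At each intermediate node, inflow equals outflow.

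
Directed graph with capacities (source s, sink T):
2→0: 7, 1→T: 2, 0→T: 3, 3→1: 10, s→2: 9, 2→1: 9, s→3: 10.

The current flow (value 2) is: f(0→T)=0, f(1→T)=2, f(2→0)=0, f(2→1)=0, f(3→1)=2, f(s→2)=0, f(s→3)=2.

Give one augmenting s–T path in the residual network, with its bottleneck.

Residual along s→2→0→T: s→2: 9, 2→0: 7, 0→T: 3.
Bottleneck = min = 3.

s→2→0→T, bottleneck 3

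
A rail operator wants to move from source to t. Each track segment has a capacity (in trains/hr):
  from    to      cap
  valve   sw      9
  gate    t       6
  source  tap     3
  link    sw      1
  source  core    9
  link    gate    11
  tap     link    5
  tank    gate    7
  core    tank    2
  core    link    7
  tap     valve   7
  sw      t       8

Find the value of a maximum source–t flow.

10

Augment source->tap->valve->sw->t: bottleneck 3. Total 3.
Augment source->core->link->sw->t: bottleneck 1. Total 4.
Augment source->core->link->gate->t: bottleneck 6. Total 10.
No augmenting path remains in the residual graph.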